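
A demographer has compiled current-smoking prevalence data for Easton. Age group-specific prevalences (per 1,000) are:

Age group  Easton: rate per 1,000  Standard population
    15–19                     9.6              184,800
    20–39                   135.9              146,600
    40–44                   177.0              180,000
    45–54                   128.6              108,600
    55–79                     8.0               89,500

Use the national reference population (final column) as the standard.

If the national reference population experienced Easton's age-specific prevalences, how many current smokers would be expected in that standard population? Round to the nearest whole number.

Expected current smokers = Σ (standard pop × age-specific rate ÷ 1,000)
= 184,800×9.6/1,000 + 146,600×135.9/1,000 + 180,000×177.0/1,000 + 108,600×128.6/1,000 + 89,500×8.0/1,000
= 1774.08 + 19922.94 + 31860.00 + 13965.96 + 716.00 = 68238.98.

68239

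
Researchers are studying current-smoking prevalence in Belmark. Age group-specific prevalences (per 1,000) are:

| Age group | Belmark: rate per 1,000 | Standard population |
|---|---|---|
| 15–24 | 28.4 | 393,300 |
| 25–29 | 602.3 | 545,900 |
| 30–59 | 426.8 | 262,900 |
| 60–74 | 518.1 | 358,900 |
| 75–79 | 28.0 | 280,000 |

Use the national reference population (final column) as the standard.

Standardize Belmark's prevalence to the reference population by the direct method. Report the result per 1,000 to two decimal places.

350.87

Standard total = 1,841,000; weights = 0.2136, 0.2965, 0.1428, 0.1949, 0.1521.
Standardized rate: 0.2136×28.4 + 0.2965×602.3 + 0.1428×426.8 + 0.1949×518.1 + 0.1521×28.0 = 350.8729 per 1,000.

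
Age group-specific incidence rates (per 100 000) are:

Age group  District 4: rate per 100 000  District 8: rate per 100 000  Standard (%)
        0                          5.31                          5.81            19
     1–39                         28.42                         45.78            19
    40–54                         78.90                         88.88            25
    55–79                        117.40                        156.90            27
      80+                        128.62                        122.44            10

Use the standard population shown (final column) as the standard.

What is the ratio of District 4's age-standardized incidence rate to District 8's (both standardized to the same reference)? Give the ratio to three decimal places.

0.816

Standard weights: 0.19, 0.19, 0.25, 0.27, 0.10.
District 4: 0.1900×5.31 + 0.1900×28.42 + 0.2500×78.90 + 0.2700×117.40 + 0.1000×128.62 = 70.6937 per 100 000.
District 8: 0.1900×5.81 + 0.1900×45.78 + 0.2500×88.88 + 0.2700×156.90 + 0.1000×122.44 = 86.6291 per 100 000.
Ratio = 70.6937 ÷ 86.6291 = 0.81605.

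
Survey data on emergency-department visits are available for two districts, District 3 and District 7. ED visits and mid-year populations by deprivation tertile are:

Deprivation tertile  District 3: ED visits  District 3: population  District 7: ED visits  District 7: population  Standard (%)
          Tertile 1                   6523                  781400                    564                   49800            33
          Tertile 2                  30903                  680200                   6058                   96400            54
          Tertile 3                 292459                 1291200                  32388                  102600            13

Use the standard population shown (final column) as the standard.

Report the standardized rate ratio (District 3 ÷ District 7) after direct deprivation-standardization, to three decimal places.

0.721

Deprivation-specific rates per 1000 for District 3: 8.348, 45.432, 226.502.
For District 7: 11.325, 62.842, 315.673.
Standard weights: 0.33, 0.54, 0.13.
District 3: 0.3300×8.348 + 0.5400×45.432 + 0.1300×226.502 = 56.7334 per 1000.
District 7: 0.3300×11.325 + 0.5400×62.842 + 0.1300×315.673 = 78.7096 per 1000.
Ratio = 56.7334 ÷ 78.7096 = 0.72079.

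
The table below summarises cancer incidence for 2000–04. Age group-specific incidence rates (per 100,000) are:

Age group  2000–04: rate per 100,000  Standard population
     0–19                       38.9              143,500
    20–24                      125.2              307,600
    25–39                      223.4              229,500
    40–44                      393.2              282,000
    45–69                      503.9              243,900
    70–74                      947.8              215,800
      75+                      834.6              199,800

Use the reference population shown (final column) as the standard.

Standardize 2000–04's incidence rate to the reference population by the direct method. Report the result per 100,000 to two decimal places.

Standard total = 1,622,100; weights = 0.0885, 0.1896, 0.1415, 0.1738, 0.1504, 0.1330, 0.1232.
Standardized rate: 0.0885×38.9 + 0.1896×125.2 + 0.1415×223.4 + 0.1738×393.2 + 0.1504×503.9 + 0.1330×947.8 + 0.1232×834.6 = 431.8081 per 100,000.

431.81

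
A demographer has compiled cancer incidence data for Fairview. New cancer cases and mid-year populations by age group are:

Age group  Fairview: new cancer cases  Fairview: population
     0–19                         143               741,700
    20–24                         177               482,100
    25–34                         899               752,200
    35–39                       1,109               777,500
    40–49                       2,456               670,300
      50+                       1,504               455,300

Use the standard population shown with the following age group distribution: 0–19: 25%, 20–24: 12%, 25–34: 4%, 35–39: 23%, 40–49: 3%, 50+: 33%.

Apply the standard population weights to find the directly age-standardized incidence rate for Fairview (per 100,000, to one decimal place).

166.8

Age-specific rates per 100,000 for Fairview: 19.28, 36.71, 119.52, 142.64, 366.40, 330.33.
Standard weights: 0.25, 0.12, 0.04, 0.23, 0.03, 0.33.
Standardized rate: 0.2500×19.28 + 0.1200×36.71 + 0.0400×119.52 + 0.2300×142.64 + 0.0300×366.40 + 0.3300×330.33 = 166.8143 per 100,000.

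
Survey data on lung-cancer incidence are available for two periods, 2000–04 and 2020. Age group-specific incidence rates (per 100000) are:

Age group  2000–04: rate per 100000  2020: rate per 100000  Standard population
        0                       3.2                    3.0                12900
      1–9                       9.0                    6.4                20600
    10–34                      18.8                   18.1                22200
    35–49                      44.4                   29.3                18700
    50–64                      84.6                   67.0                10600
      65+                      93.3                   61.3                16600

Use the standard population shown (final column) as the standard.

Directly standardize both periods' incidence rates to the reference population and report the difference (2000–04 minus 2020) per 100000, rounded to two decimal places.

Standard total = 101600; weights = 0.1270, 0.2028, 0.2185, 0.1841, 0.1043, 0.1634.
2000–04: 0.1270×3.2 + 0.2028×9.0 + 0.2185×18.8 + 0.1841×44.4 + 0.1043×84.6 + 0.1634×93.3 = 38.5813 per 100000.
2020: 0.1270×3.0 + 0.2028×6.4 + 0.2185×18.1 + 0.1841×29.3 + 0.1043×67.0 + 0.1634×61.3 = 28.0320 per 100000.
Difference = 38.5813 − 28.0320 = 10.5493.

10.55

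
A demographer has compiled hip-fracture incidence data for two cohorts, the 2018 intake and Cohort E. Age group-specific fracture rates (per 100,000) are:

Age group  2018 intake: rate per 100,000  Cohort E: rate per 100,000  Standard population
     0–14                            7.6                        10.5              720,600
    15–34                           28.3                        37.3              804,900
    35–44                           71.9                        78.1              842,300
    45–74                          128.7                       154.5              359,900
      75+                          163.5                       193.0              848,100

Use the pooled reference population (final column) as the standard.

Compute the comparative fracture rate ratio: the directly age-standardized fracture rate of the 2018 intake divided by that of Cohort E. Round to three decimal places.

Standard total = 3,575,800; weights = 0.2015, 0.2251, 0.2356, 0.1006, 0.2372.
The 2018 intake: 0.2015×7.6 + 0.2251×28.3 + 0.2356×71.9 + 0.1006×128.7 + 0.2372×163.5 = 76.5703 per 100,000.
Cohort E: 0.2015×10.5 + 0.2251×37.3 + 0.2356×78.1 + 0.1006×154.5 + 0.2372×193.0 = 90.2345 per 100,000.
Ratio = 76.5703 ÷ 90.2345 = 0.84857.

0.849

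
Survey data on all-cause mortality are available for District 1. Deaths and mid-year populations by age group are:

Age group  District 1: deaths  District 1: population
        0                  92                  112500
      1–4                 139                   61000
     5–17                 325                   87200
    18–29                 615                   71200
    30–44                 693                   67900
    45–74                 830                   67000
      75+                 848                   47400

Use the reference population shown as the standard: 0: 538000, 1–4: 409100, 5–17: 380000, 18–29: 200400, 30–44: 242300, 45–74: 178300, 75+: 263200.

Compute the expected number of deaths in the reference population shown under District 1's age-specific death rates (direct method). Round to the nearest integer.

Age-specific rates per 1000 for District 1: 0.818, 2.279, 3.727, 8.638, 10.206, 12.388, 17.890.
Expected deaths = Σ (standard pop × age-specific rate ÷ 1000)
= 538000×0.818/1000 + 409100×2.279/1000 + 380000×3.727/1000 + 200400×8.638/1000 + 242300×10.206/1000 + 178300×12.388/1000 + 263200×17.890/1000
= 439.96 + 932.21 + 1416.28 + 1730.98 + 2472.96 + 2208.79 + 4708.73 = 13909.92.

13910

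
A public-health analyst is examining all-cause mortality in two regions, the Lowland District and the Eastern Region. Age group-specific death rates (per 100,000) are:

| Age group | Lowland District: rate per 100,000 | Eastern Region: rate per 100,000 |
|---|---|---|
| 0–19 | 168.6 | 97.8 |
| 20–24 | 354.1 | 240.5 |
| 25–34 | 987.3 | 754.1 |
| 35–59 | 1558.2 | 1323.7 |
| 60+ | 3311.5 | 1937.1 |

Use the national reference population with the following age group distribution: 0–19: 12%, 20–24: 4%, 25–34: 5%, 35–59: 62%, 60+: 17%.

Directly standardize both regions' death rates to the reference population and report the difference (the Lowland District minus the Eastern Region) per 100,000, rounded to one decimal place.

Standard weights: 0.12, 0.04, 0.05, 0.62, 0.17.
The Lowland District: 0.1200×168.6 + 0.0400×354.1 + 0.0500×987.3 + 0.6200×1558.2 + 0.1700×3311.5 = 1612.8000 per 100,000.
The Eastern Region: 0.1200×97.8 + 0.0400×240.5 + 0.0500×754.1 + 0.6200×1323.7 + 0.1700×1937.1 = 1209.0620 per 100,000.
Difference = 1612.8000 − 1209.0620 = 403.7380.

403.7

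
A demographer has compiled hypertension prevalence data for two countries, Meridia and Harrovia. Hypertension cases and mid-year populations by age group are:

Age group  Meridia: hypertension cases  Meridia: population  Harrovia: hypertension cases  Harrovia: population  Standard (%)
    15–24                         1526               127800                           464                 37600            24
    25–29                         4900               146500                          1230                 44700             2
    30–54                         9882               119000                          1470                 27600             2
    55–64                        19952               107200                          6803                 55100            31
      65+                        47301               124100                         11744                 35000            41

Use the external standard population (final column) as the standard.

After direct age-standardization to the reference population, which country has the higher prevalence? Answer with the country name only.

Meridia

Age-specific rates per 1000 for Meridia: 11.941, 33.447, 83.042, 186.119, 381.152.
For Harrovia: 12.340, 27.517, 53.261, 123.466, 335.543.
Standard weights: 0.24, 0.02, 0.02, 0.31, 0.41.
Meridia: 0.2400×11.941 + 0.0200×33.447 + 0.0200×83.042 + 0.3100×186.119 + 0.4100×381.152 = 219.1650 per 1000.
Harrovia: 0.2400×12.340 + 0.0200×27.517 + 0.0200×53.261 + 0.3100×123.466 + 0.4100×335.543 = 180.4244 per 1000.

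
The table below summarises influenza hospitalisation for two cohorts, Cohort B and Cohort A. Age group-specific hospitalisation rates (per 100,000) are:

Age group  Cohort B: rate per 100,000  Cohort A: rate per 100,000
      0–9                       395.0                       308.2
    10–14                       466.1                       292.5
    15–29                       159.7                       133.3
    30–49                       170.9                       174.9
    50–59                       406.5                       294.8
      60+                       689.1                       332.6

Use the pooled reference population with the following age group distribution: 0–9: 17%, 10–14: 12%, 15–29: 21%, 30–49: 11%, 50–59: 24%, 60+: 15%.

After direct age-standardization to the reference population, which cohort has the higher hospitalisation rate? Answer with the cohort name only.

Standard weights: 0.17, 0.12, 0.21, 0.11, 0.24, 0.15.
Cohort B: 0.1700×395.0 + 0.1200×466.1 + 0.2100×159.7 + 0.1100×170.9 + 0.2400×406.5 + 0.1500×689.1 = 376.3430 per 100,000.
Cohort A: 0.1700×308.2 + 0.1200×292.5 + 0.2100×133.3 + 0.1100×174.9 + 0.2400×294.8 + 0.1500×332.6 = 255.3680 per 100,000.

Cohort B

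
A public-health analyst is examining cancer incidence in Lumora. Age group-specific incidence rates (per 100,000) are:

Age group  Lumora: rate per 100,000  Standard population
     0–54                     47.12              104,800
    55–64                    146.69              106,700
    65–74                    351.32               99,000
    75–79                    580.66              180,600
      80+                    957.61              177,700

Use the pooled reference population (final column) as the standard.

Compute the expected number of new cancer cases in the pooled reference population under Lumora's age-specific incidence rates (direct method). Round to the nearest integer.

Expected new cancer cases = Σ (standard pop × age-specific rate ÷ 100,000)
= 104,800×47.12/100,000 + 106,700×146.69/100,000 + 99,000×351.32/100,000 + 180,600×580.66/100,000 + 177,700×957.61/100,000
= 49.38 + 156.52 + 347.81 + 1048.67 + 1701.67 = 3304.05.

3304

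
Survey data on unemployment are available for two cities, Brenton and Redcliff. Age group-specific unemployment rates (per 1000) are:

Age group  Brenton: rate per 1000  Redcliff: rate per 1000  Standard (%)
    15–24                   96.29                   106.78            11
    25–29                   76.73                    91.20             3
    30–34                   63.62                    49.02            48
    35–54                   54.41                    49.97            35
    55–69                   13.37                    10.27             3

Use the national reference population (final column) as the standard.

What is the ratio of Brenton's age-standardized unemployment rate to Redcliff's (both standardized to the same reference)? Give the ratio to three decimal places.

1.127

Standard weights: 0.11, 0.03, 0.48, 0.35, 0.03.
Brenton: 0.1100×96.29 + 0.0300×76.73 + 0.4800×63.62 + 0.3500×54.41 + 0.0300×13.37 = 62.8760 per 1000.
Redcliff: 0.1100×106.78 + 0.0300×91.20 + 0.4800×49.02 + 0.3500×49.97 + 0.0300×10.27 = 55.8090 per 1000.
Ratio = 62.8760 ÷ 55.8090 = 1.12663.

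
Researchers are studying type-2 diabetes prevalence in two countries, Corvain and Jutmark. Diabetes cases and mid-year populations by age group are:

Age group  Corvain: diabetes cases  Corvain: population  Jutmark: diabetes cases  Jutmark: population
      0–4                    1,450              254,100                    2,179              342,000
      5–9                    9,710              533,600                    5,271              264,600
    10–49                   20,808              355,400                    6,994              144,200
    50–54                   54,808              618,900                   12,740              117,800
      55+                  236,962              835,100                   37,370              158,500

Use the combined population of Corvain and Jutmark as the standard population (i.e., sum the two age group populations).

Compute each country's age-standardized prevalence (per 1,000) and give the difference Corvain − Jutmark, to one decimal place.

10.1

Age-specific rates per 1,000 for Corvain: 5.706, 18.197, 58.548, 88.557, 283.753.
For Jutmark: 6.371, 19.921, 48.502, 108.149, 235.773.
Combined standard total = 3,624,200; weights = 0.1645, 0.2202, 0.1379, 0.2033, 0.2742.
Corvain: 0.1645×5.706 + 0.2202×18.197 + 0.1379×58.548 + 0.2033×88.557 + 0.2742×283.753 = 108.8113 per 1,000.
Jutmark: 0.1645×6.371 + 0.2202×19.921 + 0.1379×48.502 + 0.2033×108.149 + 0.2742×235.773 = 98.7440 per 1,000.
Difference = 108.8113 − 98.7440 = 10.0674.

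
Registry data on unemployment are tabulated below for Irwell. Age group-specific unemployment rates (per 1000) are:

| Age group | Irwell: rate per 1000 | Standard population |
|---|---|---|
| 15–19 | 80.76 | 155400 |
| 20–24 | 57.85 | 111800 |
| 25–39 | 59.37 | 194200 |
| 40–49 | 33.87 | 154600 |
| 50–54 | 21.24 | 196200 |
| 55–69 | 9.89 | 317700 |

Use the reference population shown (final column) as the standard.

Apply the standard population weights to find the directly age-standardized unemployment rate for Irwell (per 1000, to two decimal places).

38.14

Standard total = 1129900; weights = 0.1375, 0.0989, 0.1719, 0.1368, 0.1736, 0.2812.
Standardized rate: 0.1375×80.76 + 0.0989×57.85 + 0.1719×59.37 + 0.1368×33.87 + 0.1736×21.24 + 0.2812×9.89 = 38.1388 per 1000.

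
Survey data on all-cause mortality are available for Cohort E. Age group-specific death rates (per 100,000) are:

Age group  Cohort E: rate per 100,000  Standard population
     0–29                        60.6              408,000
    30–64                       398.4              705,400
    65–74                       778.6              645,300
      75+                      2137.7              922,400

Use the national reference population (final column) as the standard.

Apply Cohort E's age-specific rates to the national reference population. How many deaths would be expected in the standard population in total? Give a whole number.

27800

Expected deaths = Σ (standard pop × age-specific rate ÷ 100,000)
= 408,000×60.6/100,000 + 705,400×398.4/100,000 + 645,300×778.6/100,000 + 922,400×2137.7/100,000
= 247.25 + 2810.31 + 5024.31 + 19718.14 = 27800.01.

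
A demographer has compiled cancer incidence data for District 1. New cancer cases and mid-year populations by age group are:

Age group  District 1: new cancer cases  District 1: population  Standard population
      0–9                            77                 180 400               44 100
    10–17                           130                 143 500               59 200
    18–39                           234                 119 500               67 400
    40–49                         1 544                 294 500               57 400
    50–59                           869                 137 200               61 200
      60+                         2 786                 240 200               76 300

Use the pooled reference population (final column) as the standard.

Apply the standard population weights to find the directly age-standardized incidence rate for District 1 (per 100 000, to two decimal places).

486.32

Age-specific rates per 100 000 for District 1: 42.68, 90.59, 195.82, 524.28, 633.38, 1159.87.
Standard total = 365 600; weights = 0.1206, 0.1619, 0.1844, 0.1570, 0.1674, 0.2087.
Standardized rate: 0.1206×42.68 + 0.1619×90.59 + 0.1844×195.82 + 0.1570×524.28 + 0.1674×633.38 + 0.2087×1159.87 = 486.3177 per 100 000.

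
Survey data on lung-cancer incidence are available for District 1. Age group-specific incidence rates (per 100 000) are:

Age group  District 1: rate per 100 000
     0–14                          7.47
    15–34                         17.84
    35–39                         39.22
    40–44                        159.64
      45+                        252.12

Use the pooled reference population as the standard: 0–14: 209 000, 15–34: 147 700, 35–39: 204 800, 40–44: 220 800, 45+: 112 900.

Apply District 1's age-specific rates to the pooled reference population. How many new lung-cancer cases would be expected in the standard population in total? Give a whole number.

Expected new lung-cancer cases = Σ (standard pop × age-specific rate ÷ 100 000)
= 209 000×7.47/100 000 + 147 700×17.84/100 000 + 204 800×39.22/100 000 + 220 800×159.64/100 000 + 112 900×252.12/100 000
= 15.61 + 26.35 + 80.32 + 352.49 + 284.64 = 759.41.

759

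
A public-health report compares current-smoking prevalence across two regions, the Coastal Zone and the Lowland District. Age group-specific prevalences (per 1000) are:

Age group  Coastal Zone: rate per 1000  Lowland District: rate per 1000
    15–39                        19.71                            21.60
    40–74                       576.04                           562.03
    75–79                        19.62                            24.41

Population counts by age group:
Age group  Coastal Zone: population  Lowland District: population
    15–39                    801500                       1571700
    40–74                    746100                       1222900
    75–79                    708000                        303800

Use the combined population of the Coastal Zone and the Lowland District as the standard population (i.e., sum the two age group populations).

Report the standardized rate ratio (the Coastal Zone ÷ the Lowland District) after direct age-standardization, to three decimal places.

1.015

Combined standard total = 5354000; weights = 0.4433, 0.3678, 0.1890.
The Coastal Zone: 0.4433×19.71 + 0.3678×576.04 + 0.1890×19.62 = 224.2903 per 1000.
The Lowland District: 0.4433×21.60 + 0.3678×562.03 + 0.1890×24.41 = 220.8809 per 1000.
Ratio = 224.2903 ÷ 220.8809 = 1.01544.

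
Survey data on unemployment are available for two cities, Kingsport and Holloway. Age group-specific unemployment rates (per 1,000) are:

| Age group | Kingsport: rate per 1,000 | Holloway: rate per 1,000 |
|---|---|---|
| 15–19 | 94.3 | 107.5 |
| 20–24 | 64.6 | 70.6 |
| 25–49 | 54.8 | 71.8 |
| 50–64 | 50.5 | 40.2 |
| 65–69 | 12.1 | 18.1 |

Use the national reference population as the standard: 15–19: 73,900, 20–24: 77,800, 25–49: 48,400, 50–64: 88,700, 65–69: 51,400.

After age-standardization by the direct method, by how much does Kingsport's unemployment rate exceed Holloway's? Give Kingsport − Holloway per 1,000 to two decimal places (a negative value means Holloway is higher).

-4.88

Standard total = 340,200; weights = 0.2172, 0.2287, 0.1423, 0.2607, 0.1511.
Kingsport: 0.2172×94.3 + 0.2287×64.6 + 0.1423×54.8 + 0.2607×50.5 + 0.1511×12.1 = 58.0490 per 1,000.
Holloway: 0.2172×107.5 + 0.2287×70.6 + 0.1423×71.8 + 0.2607×40.2 + 0.1511×18.1 = 62.9281 per 1,000.
Difference = 58.0490 − 62.9281 = -4.8791.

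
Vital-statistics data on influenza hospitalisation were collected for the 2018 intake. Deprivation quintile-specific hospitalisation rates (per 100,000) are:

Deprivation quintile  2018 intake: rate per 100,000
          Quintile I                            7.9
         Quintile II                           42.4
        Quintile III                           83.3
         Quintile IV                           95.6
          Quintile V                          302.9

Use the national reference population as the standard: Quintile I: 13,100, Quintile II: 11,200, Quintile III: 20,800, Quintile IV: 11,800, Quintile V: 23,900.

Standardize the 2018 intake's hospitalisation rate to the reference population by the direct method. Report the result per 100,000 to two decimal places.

Standard total = 80,800; weights = 0.1621, 0.1386, 0.2574, 0.1460, 0.2958.
Standardized rate: 0.1621×7.9 + 0.1386×42.4 + 0.2574×83.3 + 0.1460×95.6 + 0.2958×302.9 = 132.1584 per 100,000.

132.16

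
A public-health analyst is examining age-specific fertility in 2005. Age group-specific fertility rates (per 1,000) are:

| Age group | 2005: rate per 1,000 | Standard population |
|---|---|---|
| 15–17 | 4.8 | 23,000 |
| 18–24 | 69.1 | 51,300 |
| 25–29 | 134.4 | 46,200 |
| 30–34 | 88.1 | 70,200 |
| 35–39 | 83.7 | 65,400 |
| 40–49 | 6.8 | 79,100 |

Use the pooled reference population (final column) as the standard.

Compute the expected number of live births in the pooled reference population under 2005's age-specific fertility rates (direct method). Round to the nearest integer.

22061

Expected live births = Σ (standard pop × age-specific rate ÷ 1,000)
= 23,000×4.8/1,000 + 51,300×69.1/1,000 + 46,200×134.4/1,000 + 70,200×88.1/1,000 + 65,400×83.7/1,000 + 79,100×6.8/1,000
= 110.40 + 3544.83 + 6209.28 + 6184.62 + 5473.98 + 537.88 = 22060.99.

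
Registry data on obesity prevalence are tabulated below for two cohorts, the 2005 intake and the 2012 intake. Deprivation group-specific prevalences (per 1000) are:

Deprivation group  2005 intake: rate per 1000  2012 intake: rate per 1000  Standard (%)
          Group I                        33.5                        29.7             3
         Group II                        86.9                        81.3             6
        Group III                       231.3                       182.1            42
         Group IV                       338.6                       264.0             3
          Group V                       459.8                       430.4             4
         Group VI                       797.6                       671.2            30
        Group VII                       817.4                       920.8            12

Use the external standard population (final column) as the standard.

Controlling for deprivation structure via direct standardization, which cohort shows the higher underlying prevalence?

Standard weights: 0.03, 0.06, 0.42, 0.03, 0.04, 0.30, 0.12.
The 2005 intake: 0.0300×33.5 + 0.0600×86.9 + 0.4200×231.3 + 0.0300×338.6 + 0.0400×459.8 + 0.3000×797.6 + 0.1200×817.4 = 469.2830 per 1000.
The 2012 intake: 0.0300×29.7 + 0.0600×81.3 + 0.4200×182.1 + 0.0300×264.0 + 0.0400×430.4 + 0.3000×671.2 + 0.1200×920.8 = 419.2430 per 1000.

2005 intake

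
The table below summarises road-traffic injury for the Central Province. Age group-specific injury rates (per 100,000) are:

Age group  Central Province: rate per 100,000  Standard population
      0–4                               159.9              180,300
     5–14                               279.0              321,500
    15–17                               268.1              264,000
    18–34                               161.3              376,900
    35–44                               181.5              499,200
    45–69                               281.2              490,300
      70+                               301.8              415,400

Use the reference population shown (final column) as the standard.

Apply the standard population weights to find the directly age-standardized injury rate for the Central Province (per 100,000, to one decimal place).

237.1

Standard total = 2,547,600; weights = 0.0708, 0.1262, 0.1036, 0.1479, 0.1959, 0.1925, 0.1631.
Standardized rate: 0.0708×159.9 + 0.1262×279.0 + 0.1036×268.1 + 0.1479×161.3 + 0.1959×181.5 + 0.1925×281.2 + 0.1631×301.8 = 237.0646 per 100,000.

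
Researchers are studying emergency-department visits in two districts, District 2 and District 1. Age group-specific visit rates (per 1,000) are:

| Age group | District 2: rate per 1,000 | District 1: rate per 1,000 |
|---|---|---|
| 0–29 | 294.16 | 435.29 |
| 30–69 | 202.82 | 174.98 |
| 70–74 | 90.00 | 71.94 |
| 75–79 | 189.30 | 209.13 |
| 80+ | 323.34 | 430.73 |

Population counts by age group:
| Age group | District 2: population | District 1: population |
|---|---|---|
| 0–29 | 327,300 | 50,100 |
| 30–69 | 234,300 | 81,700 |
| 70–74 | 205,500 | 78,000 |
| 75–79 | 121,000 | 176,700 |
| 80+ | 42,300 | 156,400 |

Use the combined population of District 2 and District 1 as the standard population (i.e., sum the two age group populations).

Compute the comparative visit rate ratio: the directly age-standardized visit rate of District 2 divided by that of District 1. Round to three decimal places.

0.828

Combined standard total = 1,473,300; weights = 0.2562, 0.2145, 0.1924, 0.2021, 0.1349.
District 2: 0.2562×294.16 + 0.2145×202.82 + 0.1924×90.00 + 0.2021×189.30 + 0.1349×323.34 = 218.0305 per 1,000.
District 1: 0.2562×435.29 + 0.2145×174.98 + 0.1924×71.94 + 0.2021×209.13 + 0.1349×430.73 = 263.2262 per 1,000.
Ratio = 218.0305 ÷ 263.2262 = 0.82830.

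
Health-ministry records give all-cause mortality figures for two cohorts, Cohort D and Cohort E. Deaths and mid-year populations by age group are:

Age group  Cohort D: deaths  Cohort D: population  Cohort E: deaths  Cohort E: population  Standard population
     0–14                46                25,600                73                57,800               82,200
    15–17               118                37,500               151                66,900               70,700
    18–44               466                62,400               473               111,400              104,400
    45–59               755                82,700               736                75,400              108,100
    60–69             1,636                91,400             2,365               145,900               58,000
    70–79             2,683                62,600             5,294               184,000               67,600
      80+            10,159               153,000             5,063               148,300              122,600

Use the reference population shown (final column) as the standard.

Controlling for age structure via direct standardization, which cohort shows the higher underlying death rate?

Age-specific rates per 100,000 for Cohort D: 179.69, 314.67, 746.79, 912.94, 1789.93, 4285.94, 6639.87.
For Cohort E: 126.30, 225.71, 424.60, 976.13, 1620.97, 2877.17, 3414.03.
Standard total = 613,600; weights = 0.1340, 0.1152, 0.1701, 0.1762, 0.0945, 0.1102, 0.1998.
Cohort D: 0.1340×179.69 + 0.1152×314.67 + 0.1701×746.79 + 0.1762×912.94 + 0.0945×1789.93 + 0.1102×4285.94 + 0.1998×6639.87 = 2316.2730 per 100,000.
Cohort E: 0.1340×126.30 + 0.1152×225.71 + 0.1701×424.60 + 0.1762×976.13 + 0.0945×1620.97 + 0.1102×2877.17 + 0.1998×3414.03 = 1439.4711 per 100,000.

Cohort D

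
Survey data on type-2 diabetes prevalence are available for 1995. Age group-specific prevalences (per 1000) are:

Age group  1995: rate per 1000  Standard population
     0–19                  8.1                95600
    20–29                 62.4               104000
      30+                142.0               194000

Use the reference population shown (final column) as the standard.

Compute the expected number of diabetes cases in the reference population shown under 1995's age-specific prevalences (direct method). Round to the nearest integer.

34812

Expected diabetes cases = Σ (standard pop × age-specific rate ÷ 1000)
= 95600×8.1/1000 + 104000×62.4/1000 + 194000×142.0/1000
= 774.36 + 6489.60 + 27548.00 = 34811.96.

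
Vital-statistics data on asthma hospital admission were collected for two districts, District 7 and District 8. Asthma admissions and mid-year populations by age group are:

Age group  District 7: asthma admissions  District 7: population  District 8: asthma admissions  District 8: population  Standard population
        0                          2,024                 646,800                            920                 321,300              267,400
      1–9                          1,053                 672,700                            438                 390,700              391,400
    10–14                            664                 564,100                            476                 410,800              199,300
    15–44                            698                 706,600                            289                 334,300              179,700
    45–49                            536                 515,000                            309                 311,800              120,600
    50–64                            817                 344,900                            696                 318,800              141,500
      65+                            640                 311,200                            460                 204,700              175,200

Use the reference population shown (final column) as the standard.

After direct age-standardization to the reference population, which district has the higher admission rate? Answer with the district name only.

District 7

Age-specific rates per 10,000 for District 7: 31.29, 15.65, 11.77, 9.88, 10.41, 23.69, 20.57.
For District 8: 28.63, 11.21, 11.59, 8.64, 9.91, 21.83, 22.47.
Standard total = 1,475,100; weights = 0.1813, 0.2653, 0.1351, 0.1218, 0.0818, 0.0959, 0.1188.
District 7: 0.1813×31.29 + 0.2653×15.65 + 0.1351×11.77 + 0.1218×9.88 + 0.0818×10.41 + 0.0959×23.69 + 0.1188×20.57 = 18.1856 per 10,000.
District 8: 0.1813×28.63 + 0.2653×11.21 + 0.1351×11.59 + 0.1218×8.64 + 0.0818×9.91 + 0.0959×21.83 + 0.1188×22.47 = 16.3574 per 10,000.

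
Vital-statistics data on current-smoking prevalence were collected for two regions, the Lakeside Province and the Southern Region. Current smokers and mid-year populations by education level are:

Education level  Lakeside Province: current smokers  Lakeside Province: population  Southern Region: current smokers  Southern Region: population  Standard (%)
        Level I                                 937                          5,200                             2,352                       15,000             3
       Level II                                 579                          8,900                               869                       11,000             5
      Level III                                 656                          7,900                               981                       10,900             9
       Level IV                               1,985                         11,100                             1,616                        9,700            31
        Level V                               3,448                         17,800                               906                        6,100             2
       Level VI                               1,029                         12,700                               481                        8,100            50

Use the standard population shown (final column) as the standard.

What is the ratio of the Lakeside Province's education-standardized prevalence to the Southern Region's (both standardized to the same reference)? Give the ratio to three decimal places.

Education-specific rates per 1,000 for the Lakeside Province: 180.192, 65.056, 83.038, 178.829, 193.708, 81.024.
For the Southern Region: 156.800, 79.000, 90.000, 166.598, 148.525, 59.383.
Standard weights: 0.03, 0.05, 0.09, 0.31, 0.02, 0.50.
The Lakeside Province: 0.0300×180.192 + 0.0500×65.056 + 0.0900×83.038 + 0.3100×178.829 + 0.0200×193.708 + 0.5000×81.024 = 115.9549 per 1,000.
The Southern Region: 0.0300×156.800 + 0.0500×79.000 + 0.0900×90.000 + 0.3100×166.598 + 0.0200×148.525 + 0.5000×59.383 = 101.0612 per 1,000.
Ratio = 115.9549 ÷ 101.0612 = 1.14737.

1.147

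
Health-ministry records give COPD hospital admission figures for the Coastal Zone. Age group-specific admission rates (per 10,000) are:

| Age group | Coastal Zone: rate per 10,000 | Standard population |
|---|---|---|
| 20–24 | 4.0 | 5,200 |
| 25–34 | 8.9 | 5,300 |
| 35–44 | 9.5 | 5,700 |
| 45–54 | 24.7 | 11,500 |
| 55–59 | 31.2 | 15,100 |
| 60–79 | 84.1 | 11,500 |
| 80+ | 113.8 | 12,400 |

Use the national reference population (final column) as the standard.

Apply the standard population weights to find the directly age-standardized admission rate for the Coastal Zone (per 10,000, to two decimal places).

Standard total = 66,700; weights = 0.0780, 0.0795, 0.0855, 0.1724, 0.2264, 0.1724, 0.1859.
Standardized rate: 0.0780×4.0 + 0.0795×8.9 + 0.0855×9.5 + 0.1724×24.7 + 0.2264×31.2 + 0.1724×84.1 + 0.1859×113.8 = 48.8090 per 10,000.

48.81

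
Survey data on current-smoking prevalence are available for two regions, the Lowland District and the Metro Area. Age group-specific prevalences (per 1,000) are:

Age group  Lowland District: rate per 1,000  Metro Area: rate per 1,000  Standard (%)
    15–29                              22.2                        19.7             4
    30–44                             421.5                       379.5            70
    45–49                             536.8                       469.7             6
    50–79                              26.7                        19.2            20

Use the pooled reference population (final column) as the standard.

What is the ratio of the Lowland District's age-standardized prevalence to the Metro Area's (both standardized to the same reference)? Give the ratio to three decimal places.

Standard weights: 0.04, 0.70, 0.06, 0.20.
The Lowland District: 0.0400×22.2 + 0.7000×421.5 + 0.0600×536.8 + 0.2000×26.7 = 333.4860 per 1,000.
The Metro Area: 0.0400×19.7 + 0.7000×379.5 + 0.0600×469.7 + 0.2000×19.2 = 298.4600 per 1,000.
Ratio = 333.4860 ÷ 298.4600 = 1.11736.

1.117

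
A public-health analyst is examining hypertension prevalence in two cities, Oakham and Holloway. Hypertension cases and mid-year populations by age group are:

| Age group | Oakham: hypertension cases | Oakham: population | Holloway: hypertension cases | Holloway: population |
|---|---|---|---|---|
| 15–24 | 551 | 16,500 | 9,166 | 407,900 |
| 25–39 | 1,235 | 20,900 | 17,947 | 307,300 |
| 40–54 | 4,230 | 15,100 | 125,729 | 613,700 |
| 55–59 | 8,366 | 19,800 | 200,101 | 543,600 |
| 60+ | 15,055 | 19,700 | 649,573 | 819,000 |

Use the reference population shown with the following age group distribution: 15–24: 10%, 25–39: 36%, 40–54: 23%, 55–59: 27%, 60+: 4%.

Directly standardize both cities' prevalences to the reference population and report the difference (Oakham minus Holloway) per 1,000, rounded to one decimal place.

32.2

Age-specific rates per 1,000 for Oakham: 33.394, 59.091, 280.132, 422.525, 764.213.
For Holloway: 22.471, 58.402, 204.870, 368.103, 793.129.
Standard weights: 0.10, 0.36, 0.23, 0.27, 0.04.
Oakham: 0.1000×33.394 + 0.3600×59.091 + 0.2300×280.132 + 0.2700×422.525 + 0.0400×764.213 = 233.6929 per 1,000.
Holloway: 0.1000×22.471 + 0.3600×58.402 + 0.2300×204.870 + 0.2700×368.103 + 0.0400×793.129 = 201.5052 per 1,000.
Difference = 233.6929 − 201.5052 = 32.1877.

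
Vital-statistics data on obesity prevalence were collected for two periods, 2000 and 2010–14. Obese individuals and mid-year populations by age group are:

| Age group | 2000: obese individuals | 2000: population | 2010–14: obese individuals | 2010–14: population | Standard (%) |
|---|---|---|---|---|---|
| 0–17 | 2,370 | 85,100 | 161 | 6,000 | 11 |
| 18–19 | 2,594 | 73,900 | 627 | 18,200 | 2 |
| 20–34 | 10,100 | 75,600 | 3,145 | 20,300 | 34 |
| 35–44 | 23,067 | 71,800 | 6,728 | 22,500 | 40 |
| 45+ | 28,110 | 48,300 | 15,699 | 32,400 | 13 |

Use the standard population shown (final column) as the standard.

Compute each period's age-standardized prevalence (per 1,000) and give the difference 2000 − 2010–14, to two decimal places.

Age-specific rates per 1,000 for 2000: 27.850, 35.101, 133.598, 321.267, 581.988.
For 2010–14: 26.833, 34.451, 154.926, 299.022, 484.537.
Standard weights: 0.11, 0.02, 0.34, 0.40, 0.13.
2000: 0.1100×27.850 + 0.0200×35.101 + 0.3400×133.598 + 0.4000×321.267 + 0.1300×581.988 = 253.3541 per 1,000.
2010–14: 0.1100×26.833 + 0.0200×34.451 + 0.3400×154.926 + 0.4000×299.022 + 0.1300×484.537 = 238.9143 per 1,000.
Difference = 253.3541 − 238.9143 = 14.4399.

14.44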